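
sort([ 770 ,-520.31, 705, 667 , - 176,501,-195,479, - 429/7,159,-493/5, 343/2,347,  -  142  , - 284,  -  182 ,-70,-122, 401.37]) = [-520.31 , - 284,- 195, - 182,-176, - 142,-122, - 493/5, - 70 , - 429/7,159, 343/2,347,  401.37,479 , 501 , 667, 705 , 770 ]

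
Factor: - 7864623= - 3^2*13^1 * 67219^1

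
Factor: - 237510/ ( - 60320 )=2^ (-4 )*3^2*7^1=63/16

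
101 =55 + 46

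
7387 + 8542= 15929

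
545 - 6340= - 5795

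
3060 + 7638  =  10698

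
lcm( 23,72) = 1656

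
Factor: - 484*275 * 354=-2^3*3^1 * 5^2 * 11^3 * 59^1 = -  47117400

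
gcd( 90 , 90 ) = 90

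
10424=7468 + 2956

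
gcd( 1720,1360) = 40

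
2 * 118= 236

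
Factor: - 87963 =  - 3^1 * 109^1 * 269^1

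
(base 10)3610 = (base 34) 346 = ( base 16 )e1a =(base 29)48e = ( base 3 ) 11221201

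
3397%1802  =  1595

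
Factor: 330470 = 2^1*5^1*7^1*4721^1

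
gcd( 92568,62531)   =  7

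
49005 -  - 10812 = 59817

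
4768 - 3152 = 1616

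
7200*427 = 3074400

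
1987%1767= 220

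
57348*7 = 401436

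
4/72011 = 4/72011 = 0.00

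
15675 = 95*165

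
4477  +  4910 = 9387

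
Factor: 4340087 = 4340087^1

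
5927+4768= 10695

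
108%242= 108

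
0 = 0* 4057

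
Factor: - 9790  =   - 2^1*5^1*11^1*89^1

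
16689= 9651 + 7038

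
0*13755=0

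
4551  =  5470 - 919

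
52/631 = 52/631 = 0.08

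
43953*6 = 263718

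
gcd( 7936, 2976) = 992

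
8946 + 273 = 9219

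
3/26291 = 3/26291 = 0.00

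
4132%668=124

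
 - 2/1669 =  - 1 + 1667/1669=- 0.00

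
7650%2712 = 2226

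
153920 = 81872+72048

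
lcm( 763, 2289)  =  2289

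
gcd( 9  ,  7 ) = 1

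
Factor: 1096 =2^3*137^1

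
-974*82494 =-80349156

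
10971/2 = 5485 + 1/2 = 5485.50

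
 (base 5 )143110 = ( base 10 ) 6030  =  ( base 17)13EC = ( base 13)298B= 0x178e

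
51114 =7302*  7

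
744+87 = 831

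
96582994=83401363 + 13181631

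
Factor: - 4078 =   -  2^1*2039^1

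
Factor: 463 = 463^1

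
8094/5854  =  1 +1120/2927  =  1.38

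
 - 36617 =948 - 37565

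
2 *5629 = 11258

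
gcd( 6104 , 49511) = 7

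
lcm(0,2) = 0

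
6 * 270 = 1620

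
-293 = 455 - 748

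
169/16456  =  169/16456 = 0.01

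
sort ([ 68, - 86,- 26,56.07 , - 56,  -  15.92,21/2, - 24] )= [ - 86,  -  56, - 26, - 24, - 15.92,21/2, 56.07,68 ] 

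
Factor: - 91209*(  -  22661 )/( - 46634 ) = - 2066887149/46634 = -2^( - 1)*3^1*7^(-1 )*17^1*31^1*43^1*3331^( - 1)* 30403^1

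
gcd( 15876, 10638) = 54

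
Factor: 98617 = 17^1*5801^1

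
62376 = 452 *138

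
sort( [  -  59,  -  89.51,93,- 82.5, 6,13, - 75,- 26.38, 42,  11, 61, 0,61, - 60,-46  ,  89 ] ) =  [-89.51, - 82.5,-75,-60, - 59 , - 46,-26.38, 0, 6, 11, 13 , 42 , 61, 61, 89,93] 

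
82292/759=82292/759 = 108.42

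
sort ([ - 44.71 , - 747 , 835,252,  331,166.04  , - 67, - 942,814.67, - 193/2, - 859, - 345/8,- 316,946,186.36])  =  [ - 942, - 859, - 747,-316,  -  193/2, - 67,-44.71,  -  345/8,166.04, 186.36,252,331, 814.67,  835,946 ] 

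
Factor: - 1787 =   -  1787^1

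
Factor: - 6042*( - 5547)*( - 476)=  - 2^3 * 3^2*7^1*17^1*19^1*43^2*53^1 = - 15953127624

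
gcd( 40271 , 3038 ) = 7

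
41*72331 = 2965571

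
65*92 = 5980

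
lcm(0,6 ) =0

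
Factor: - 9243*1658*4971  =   - 2^1 * 3^3 * 13^1*79^1 * 829^1 * 1657^1= - 76180048074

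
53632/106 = 26816/53 = 505.96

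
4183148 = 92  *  45469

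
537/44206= 537/44206 = 0.01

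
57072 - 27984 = 29088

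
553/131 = 4+29/131 = 4.22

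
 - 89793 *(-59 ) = 5297787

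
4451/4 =4451/4=1112.75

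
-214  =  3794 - 4008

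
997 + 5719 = 6716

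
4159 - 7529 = - 3370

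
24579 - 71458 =  -  46879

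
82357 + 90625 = 172982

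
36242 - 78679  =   - 42437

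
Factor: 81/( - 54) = -2^( - 1 )*3^1 =- 3/2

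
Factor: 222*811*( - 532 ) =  - 2^3 * 3^1*7^1 * 19^1*37^1 * 811^1 = - 95782344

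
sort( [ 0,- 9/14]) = [-9/14,0 ]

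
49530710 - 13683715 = 35846995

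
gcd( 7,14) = 7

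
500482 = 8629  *58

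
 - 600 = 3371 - 3971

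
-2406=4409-6815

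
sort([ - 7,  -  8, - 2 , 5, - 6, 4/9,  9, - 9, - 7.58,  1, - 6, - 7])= [ - 9,  -  8, - 7.58, - 7, -7,-6, - 6, - 2, 4/9,1, 5, 9]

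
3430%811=186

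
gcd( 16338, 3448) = 2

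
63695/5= 12739 = 12739.00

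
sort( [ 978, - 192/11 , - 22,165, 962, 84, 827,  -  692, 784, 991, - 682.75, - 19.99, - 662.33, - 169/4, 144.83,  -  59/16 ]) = [ - 692, - 682.75, - 662.33, - 169/4 ,-22, - 19.99, - 192/11, - 59/16,84, 144.83,165, 784,827 , 962, 978, 991]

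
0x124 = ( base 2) 100100100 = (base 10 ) 292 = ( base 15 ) 147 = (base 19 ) f7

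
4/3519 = 4/3519  =  0.00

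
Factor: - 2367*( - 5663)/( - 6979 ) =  - 1914903/997 = - 3^2 * 263^1*809^1 * 997^( - 1 )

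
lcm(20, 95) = 380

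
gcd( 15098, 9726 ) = 2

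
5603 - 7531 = - 1928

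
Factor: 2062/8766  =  1031/4383 = 3^(-2)*487^(-1)*1031^1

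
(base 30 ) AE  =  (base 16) 13A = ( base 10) 314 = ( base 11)266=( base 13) 1b2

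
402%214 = 188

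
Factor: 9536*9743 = 92909248=2^6*149^1*9743^1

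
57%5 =2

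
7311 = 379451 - 372140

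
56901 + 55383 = 112284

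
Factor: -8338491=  - 3^3*7^1*44119^1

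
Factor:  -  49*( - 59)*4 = 11564 = 2^2*7^2*59^1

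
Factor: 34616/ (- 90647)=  - 2^3*4327^1*90647^(-1 ) 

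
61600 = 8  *7700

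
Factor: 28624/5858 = 14312/2929 = 2^3* 29^( - 1 )*101^( - 1 )*1789^1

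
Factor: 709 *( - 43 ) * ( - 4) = 121948 = 2^2*43^1* 709^1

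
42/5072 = 21/2536 =0.01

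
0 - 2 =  - 2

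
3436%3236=200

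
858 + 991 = 1849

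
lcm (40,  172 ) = 1720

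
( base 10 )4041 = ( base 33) 3nf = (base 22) 87f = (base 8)7711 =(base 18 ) C89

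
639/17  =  639/17= 37.59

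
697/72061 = 697/72061 = 0.01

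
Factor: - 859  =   - 859^1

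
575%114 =5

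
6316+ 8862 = 15178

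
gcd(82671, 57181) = 1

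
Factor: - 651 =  - 3^1* 7^1*31^1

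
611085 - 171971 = 439114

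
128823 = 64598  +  64225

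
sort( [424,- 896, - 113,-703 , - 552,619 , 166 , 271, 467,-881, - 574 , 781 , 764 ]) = [ - 896, - 881 , - 703 ,-574 , - 552,-113, 166, 271 , 424, 467, 619, 764,781 ]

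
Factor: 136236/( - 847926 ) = - 2^1*3^( - 1 )*17^( -2)*163^ ( - 1)*11353^1 = - 22706/141321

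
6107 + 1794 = 7901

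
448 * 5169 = 2315712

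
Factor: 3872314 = 2^1 * 19^1*181^1 * 563^1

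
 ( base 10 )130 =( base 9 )154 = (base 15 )8A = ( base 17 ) 7B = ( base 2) 10000010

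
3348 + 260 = 3608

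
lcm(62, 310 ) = 310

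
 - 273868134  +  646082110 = 372213976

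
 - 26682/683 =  - 40 + 638/683 = -39.07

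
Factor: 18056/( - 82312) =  - 37^1*61^1*10289^( - 1) =-2257/10289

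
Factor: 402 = 2^1*3^1*67^1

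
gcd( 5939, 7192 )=1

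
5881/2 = 5881/2=2940.50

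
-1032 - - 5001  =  3969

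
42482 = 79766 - 37284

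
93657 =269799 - 176142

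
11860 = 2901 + 8959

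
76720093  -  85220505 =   -  8500412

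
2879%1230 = 419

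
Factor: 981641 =83^1*11827^1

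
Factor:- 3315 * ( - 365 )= 1209975 = 3^1*5^2 * 13^1 * 17^1*73^1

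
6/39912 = 1/6652=0.00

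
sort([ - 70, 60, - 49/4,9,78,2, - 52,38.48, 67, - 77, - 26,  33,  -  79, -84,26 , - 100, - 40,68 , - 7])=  [  -  100,  -  84, -79, - 77, - 70,-52, - 40, - 26, - 49/4, - 7, 2, 9,26,33,  38.48,60,67, 68, 78 ]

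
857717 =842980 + 14737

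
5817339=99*58761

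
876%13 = 5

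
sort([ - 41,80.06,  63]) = [  -  41,63 , 80.06] 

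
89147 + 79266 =168413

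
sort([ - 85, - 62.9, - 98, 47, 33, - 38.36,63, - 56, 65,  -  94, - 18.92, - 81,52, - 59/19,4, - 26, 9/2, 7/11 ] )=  [ - 98, - 94, - 85, - 81, - 62.9,-56, - 38.36, -26, - 18.92, - 59/19, 7/11,4,9/2, 33, 47, 52, 63, 65 ] 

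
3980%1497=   986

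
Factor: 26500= 2^2 *5^3*53^1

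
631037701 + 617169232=1248206933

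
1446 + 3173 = 4619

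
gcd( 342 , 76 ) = 38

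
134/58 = 2 + 9/29 = 2.31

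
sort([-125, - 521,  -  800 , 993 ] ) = [ - 800,-521, - 125, 993]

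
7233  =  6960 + 273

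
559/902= 559/902 = 0.62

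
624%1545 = 624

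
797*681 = 542757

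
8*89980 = 719840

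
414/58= 7 + 4/29 = 7.14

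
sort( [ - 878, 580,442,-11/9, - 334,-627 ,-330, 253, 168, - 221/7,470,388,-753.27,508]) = [ - 878, - 753.27, - 627, - 334,-330, - 221/7,  -  11/9,168, 253, 388,442, 470,508,580] 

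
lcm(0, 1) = 0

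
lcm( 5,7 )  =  35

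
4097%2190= 1907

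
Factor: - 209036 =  - 2^2*52259^1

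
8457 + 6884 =15341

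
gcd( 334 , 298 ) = 2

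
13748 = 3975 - - 9773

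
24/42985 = 24/42985= 0.00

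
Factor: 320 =2^6*5^1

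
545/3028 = 545/3028 = 0.18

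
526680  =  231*2280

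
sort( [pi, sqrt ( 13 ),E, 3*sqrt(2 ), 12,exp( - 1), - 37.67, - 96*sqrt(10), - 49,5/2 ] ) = [- 96*sqrt( 10), - 49, - 37.67, exp( - 1), 5/2,E, pi,  sqrt( 13), 3*sqrt(2),  12 ]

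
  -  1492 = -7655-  - 6163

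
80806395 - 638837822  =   - 558031427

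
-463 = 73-536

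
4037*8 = 32296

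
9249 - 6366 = 2883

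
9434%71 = 62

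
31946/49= 31946/49  =  651.96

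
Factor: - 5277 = -3^1*1759^1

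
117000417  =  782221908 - 665221491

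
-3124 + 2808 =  - 316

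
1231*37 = 45547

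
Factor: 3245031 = 3^2*53^1*6803^1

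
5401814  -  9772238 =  - 4370424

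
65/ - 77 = -1+12/77=-0.84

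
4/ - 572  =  -1/143 = - 0.01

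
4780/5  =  956 = 956.00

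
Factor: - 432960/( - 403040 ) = 246/229  =  2^1*3^1*41^1*229^( - 1)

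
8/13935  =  8/13935 = 0.00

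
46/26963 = 46/26963 = 0.00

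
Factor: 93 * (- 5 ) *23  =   - 10695 = - 3^1*5^1 * 23^1*31^1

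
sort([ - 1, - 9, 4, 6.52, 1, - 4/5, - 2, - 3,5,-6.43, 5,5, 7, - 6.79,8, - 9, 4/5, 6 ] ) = [ - 9, - 9, - 6.79, - 6.43, - 3,  -  2, - 1, - 4/5,4/5,1, 4, 5,5,  5,6,6.52,7,  8]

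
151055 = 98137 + 52918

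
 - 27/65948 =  - 27/65948= -0.00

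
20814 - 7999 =12815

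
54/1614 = 9/269 = 0.03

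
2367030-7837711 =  - 5470681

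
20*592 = 11840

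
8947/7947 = 8947/7947=1.13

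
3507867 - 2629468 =878399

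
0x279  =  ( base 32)JP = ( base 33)J6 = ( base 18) 1H3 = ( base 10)633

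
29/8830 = 29/8830= 0.00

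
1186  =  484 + 702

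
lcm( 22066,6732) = 397188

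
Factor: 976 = 2^4*61^1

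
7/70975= 7/70975=0.00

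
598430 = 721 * 830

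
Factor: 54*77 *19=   79002 = 2^1*3^3*7^1*11^1*19^1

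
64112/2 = 32056 = 32056.00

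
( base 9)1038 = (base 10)764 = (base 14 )3c8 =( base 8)1374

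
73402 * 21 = 1541442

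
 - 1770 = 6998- 8768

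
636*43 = 27348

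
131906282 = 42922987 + 88983295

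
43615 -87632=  - 44017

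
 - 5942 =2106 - 8048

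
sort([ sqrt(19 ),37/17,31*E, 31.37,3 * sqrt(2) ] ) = [37/17,3*sqrt(2), sqrt(19),31.37, 31 * E]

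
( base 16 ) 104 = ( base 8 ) 404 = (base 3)100122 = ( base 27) 9h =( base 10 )260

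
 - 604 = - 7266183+7265579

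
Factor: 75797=75797^1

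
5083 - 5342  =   - 259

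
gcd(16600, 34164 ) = 4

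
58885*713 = 41985005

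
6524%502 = 500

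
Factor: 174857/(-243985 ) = -5^(-1 )*7^( - 1 )*19^1*6971^(  -  1 )*9203^1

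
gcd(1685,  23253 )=337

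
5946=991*6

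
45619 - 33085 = 12534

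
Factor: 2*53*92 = 2^3*23^1 * 53^1 = 9752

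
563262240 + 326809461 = 890071701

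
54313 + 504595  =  558908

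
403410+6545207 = 6948617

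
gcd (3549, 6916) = 91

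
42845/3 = 42845/3 = 14281.67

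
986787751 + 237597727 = 1224385478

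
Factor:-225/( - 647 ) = 3^2*5^2*647^( - 1)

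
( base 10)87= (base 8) 127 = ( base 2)1010111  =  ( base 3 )10020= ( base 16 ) 57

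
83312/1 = 83312 = 83312.00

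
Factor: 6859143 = 3^2 * 17^1*127^1*353^1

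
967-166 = 801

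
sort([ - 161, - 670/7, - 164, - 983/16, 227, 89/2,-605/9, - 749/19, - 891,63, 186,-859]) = [ - 891, - 859, - 164, - 161,-670/7, - 605/9,  -  983/16, - 749/19,89/2,63,186,227 ] 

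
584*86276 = 50385184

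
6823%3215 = 393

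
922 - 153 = 769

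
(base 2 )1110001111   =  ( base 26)191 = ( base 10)911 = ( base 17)32a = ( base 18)2eb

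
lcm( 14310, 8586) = 42930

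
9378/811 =9378/811 = 11.56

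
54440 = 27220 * 2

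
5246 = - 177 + 5423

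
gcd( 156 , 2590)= 2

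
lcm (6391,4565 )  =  31955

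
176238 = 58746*3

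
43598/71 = 43598/71 = 614.06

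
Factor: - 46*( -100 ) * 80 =368000=2^7*5^3*23^1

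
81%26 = 3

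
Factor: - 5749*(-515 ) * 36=2^2  *3^2 * 5^1 * 103^1*5749^1 = 106586460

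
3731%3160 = 571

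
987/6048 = 47/288 = 0.16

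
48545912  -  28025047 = 20520865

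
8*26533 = 212264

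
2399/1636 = 2399/1636  =  1.47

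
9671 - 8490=1181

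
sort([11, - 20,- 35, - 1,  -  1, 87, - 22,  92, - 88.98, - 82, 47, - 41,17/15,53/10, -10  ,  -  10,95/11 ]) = [ - 88.98, - 82, - 41, - 35, - 22,-20, - 10,  -  10,-1,-1, 17/15 , 53/10,95/11,11, 47,87, 92 ] 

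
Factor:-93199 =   -  93199^1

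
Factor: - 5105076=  - 2^2*3^1 *425423^1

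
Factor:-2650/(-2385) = 2^1*3^(  -  2)*5^1 = 10/9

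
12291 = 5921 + 6370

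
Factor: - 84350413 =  - 7^2*17^1*109^1*929^1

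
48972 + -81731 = - 32759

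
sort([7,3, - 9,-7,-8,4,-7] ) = [  -  9, - 8,-7 ,  -  7,3,4,7]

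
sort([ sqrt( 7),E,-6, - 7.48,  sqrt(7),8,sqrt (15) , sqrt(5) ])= [- 7.48 ,- 6,  sqrt( 5 ),sqrt(7 ) , sqrt ( 7 ), E, sqrt(15),8]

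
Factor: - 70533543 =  - 3^1*23511181^1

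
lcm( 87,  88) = 7656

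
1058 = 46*23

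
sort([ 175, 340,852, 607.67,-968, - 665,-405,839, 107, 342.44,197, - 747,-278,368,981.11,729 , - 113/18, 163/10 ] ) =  [  -  968,-747 ,-665, - 405, - 278, - 113/18,163/10,107,175,197,340,342.44,  368,607.67, 729,839,852 , 981.11]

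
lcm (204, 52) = 2652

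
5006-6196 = - 1190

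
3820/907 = 4+ 192/907 = 4.21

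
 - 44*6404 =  - 281776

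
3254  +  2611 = 5865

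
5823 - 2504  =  3319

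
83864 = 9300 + 74564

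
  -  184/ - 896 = 23/112 = 0.21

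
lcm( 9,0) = 0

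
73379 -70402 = 2977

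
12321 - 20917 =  - 8596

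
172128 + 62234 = 234362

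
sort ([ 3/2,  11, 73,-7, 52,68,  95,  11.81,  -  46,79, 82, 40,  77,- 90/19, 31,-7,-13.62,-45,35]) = [ - 46, - 45,-13.62, - 7,-7, - 90/19, 3/2, 11,  11.81,  31, 35, 40, 52, 68, 73,77, 79,82,95]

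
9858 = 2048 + 7810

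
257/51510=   257/51510=0.00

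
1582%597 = 388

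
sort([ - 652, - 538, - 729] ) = [ - 729, - 652, - 538]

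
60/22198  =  30/11099  =  0.00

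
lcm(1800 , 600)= 1800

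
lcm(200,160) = 800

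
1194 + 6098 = 7292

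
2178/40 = 1089/20 = 54.45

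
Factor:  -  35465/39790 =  - 41/46 = - 2^( - 1)*23^( - 1 ) * 41^1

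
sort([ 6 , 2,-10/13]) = [ - 10/13, 2, 6 ]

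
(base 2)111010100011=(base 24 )6c3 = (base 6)25203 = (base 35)322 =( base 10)3747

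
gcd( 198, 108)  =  18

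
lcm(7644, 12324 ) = 603876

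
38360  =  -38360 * ( - 1 ) 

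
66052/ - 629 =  - 66052/629 = - 105.01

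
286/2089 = 286/2089 = 0.14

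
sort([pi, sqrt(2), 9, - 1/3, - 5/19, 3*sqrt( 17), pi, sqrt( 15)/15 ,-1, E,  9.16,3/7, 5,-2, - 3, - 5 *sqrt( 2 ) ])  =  [ - 5* sqrt( 2 ), - 3,-2, - 1, - 1/3, - 5/19,sqrt( 15) /15, 3/7, sqrt(2 ),E,pi,pi,5, 9, 9.16,3 * sqrt( 17)] 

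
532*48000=25536000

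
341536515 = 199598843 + 141937672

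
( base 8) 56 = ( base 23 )20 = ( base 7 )64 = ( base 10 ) 46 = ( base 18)2a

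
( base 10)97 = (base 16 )61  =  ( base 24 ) 41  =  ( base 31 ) 34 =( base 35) 2R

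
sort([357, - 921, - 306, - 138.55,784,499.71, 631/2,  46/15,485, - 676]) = [ - 921, - 676, - 306, - 138.55,46/15 , 631/2, 357,  485,499.71,  784] 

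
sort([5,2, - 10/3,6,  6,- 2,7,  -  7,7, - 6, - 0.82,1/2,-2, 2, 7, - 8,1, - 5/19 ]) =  [ - 8, - 7, -6 , - 10/3, - 2,-2, - 0.82, - 5/19,1/2, 1,  2, 2,5,6, 6, 7,  7, 7 ] 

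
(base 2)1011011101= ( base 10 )733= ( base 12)511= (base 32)mt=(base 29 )P8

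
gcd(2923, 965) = 1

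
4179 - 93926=  -  89747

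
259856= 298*872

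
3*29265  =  87795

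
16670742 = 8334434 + 8336308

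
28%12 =4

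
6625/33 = 6625/33 = 200.76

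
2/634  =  1/317 = 0.00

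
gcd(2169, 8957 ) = 1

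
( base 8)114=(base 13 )5B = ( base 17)48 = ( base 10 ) 76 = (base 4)1030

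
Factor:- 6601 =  - 7^1*23^1*41^1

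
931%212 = 83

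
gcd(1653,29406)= 87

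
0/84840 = 0=0.00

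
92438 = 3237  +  89201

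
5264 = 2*2632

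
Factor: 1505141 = 11^1*293^1*467^1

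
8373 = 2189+6184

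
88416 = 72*1228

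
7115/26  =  7115/26= 273.65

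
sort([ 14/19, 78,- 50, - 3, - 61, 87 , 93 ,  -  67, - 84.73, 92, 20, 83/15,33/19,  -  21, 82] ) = [  -  84.73  , - 67,-61,-50, - 21, - 3,14/19,33/19,83/15,20, 78, 82,87,92, 93]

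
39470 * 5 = 197350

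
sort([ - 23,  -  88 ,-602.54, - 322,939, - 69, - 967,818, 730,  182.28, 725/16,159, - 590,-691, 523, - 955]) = [-967, - 955, - 691, - 602.54,-590, - 322, - 88 , - 69 , - 23,725/16, 159,182.28,523,730 , 818,939]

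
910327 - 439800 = 470527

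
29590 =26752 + 2838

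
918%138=90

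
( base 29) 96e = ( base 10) 7757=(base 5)222012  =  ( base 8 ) 17115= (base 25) ca7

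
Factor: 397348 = 2^2* 7^1* 23^1*617^1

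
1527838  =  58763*26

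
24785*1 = 24785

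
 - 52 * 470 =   -  24440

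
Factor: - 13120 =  - 2^6*5^1*41^1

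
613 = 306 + 307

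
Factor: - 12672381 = -3^1*4224127^1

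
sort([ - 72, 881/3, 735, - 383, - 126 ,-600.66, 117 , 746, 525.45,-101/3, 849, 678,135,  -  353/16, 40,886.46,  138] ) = [ - 600.66,-383, - 126 ,-72 , - 101/3,-353/16, 40,117, 135, 138, 881/3,525.45,678, 735 , 746,849, 886.46] 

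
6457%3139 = 179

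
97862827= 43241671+54621156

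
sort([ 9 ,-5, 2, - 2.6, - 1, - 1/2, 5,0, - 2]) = [ -5, - 2.6,-2, - 1, - 1/2,  0, 2,  5, 9]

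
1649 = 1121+528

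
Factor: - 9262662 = - 2^1*3^1*1543777^1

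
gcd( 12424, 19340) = 4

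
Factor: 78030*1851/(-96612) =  - 24072255/16102 = -2^( - 1 )*3^3* 5^1*17^2*83^( - 1 ) * 97^( - 1) * 617^1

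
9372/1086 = 1562/181 = 8.63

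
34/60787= 34/60787=0.00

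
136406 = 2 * 68203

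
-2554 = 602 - 3156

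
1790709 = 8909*201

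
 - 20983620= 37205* ( - 564 )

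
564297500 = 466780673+97516827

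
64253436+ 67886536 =132139972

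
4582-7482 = - 2900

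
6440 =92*70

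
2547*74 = 188478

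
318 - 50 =268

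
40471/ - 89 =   -  40471/89 = - 454.73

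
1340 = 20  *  67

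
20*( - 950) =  - 19000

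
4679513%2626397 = 2053116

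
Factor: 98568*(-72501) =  - 2^3*3^3*11^1*13^3*37^2 = - 7146278568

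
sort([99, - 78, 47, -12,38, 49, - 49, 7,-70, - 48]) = [ -78, - 70,  -  49, - 48, - 12,7, 38,  47,49, 99 ]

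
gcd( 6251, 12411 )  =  7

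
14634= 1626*9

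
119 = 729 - 610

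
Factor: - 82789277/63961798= - 2^( - 1 )*131^(- 1)*244129^ ( - 1)  *82789277^1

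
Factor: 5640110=2^1  *  5^1*7^1*197^1 *409^1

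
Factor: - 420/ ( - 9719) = 2^2*3^1*5^1*7^1*9719^( - 1)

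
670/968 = 335/484 = 0.69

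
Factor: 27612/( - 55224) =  - 2^ ( - 1) = - 1/2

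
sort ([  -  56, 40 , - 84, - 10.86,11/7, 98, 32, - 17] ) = [ - 84 , - 56, - 17, - 10.86, 11/7, 32, 40, 98 ]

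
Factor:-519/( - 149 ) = 3^1 * 149^ (  -  1)*173^1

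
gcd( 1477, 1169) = 7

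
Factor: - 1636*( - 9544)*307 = 4793493088  =  2^5*307^1*409^1*1193^1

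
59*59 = 3481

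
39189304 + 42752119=81941423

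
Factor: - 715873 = - 715873^1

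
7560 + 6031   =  13591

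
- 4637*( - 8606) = 39906022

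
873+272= 1145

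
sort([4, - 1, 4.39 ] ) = [-1, 4,4.39]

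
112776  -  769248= - 656472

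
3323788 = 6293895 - 2970107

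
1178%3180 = 1178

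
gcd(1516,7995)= 1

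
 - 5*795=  - 3975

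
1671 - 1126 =545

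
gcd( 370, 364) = 2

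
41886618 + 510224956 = 552111574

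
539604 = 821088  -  281484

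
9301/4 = 9301/4 = 2325.25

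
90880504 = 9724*9346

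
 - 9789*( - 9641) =94375749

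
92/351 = 92/351  =  0.26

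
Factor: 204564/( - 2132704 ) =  - 51141/533176 = - 2^( - 3) * 3^1 * 7^( - 1)*9521^(- 1) * 17047^1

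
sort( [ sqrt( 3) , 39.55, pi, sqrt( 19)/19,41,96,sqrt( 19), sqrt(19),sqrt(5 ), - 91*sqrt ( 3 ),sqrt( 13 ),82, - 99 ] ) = [-91*sqrt( 3),-99,sqrt( 19)/19,sqrt( 3 ),sqrt( 5), pi,sqrt ( 13),sqrt( 19),sqrt( 19 )  ,  39.55,41,82,96 ]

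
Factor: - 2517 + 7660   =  5143 = 37^1*139^1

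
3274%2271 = 1003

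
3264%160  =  64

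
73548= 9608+63940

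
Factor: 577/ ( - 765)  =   - 3^( - 2)*5^( - 1 )*17^(-1 )*577^1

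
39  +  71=110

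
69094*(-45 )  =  - 3109230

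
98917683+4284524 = 103202207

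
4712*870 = 4099440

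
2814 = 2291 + 523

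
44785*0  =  0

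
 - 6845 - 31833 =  - 38678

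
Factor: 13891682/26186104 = 2^(-2)*19^( - 1)*24611^( - 1 ) * 992263^1= 992263/1870436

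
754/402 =377/201= 1.88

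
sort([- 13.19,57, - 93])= [ - 93,- 13.19, 57]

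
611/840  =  611/840 = 0.73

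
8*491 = 3928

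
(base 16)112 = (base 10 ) 274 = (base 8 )422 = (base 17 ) G2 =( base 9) 334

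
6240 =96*65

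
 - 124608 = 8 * (-15576)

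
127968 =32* 3999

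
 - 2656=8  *(  -  332) 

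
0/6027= 0 = 0.00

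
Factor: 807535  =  5^1*161507^1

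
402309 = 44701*9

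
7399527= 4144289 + 3255238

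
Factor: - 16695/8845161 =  - 5565/2948387  =  -3^1*5^1*7^1*13^( - 1 )*53^1*226799^(-1)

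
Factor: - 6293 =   -  7^1*29^1*31^1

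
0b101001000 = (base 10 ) 328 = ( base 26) CG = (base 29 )B9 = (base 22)ek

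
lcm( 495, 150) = 4950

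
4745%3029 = 1716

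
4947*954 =4719438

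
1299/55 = 23 + 34/55 = 23.62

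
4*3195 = 12780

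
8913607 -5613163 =3300444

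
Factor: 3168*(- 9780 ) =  - 2^7*3^3 * 5^1* 11^1*163^1 = - 30983040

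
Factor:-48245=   -  5^1*9649^1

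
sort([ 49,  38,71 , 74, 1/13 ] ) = [1/13,38,49,71,74] 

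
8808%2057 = 580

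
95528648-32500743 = 63027905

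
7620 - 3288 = 4332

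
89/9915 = 89/9915 = 0.01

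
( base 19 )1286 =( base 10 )7739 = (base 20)j6j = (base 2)1111000111011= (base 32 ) 7HR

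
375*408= 153000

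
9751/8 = 1218 + 7/8 = 1218.88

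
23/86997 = 23/86997 = 0.00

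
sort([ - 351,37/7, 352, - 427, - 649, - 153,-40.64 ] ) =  [ - 649, - 427, - 351 , - 153, - 40.64,37/7, 352 ]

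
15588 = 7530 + 8058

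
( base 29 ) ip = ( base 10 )547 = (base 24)MJ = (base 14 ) 2b1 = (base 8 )1043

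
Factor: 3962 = 2^1 * 7^1 * 283^1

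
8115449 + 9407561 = 17523010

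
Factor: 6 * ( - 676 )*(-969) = 2^3*3^2 * 13^2*17^1*19^1 = 3930264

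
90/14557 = 90/14557 = 0.01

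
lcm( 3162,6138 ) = 104346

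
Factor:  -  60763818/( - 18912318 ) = 10127303/3152053=61^(  -  1)*2687^1*3769^1*51673^( - 1) 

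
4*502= 2008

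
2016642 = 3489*578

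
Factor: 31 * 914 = 2^1*31^1*457^1=28334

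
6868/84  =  81 +16/21 =81.76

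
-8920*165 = -1471800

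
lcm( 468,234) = 468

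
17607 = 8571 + 9036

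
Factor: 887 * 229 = 229^1*887^1=203123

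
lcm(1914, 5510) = 181830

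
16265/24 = 677+17/24 = 677.71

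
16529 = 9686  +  6843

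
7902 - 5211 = 2691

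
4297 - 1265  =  3032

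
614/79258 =307/39629 = 0.01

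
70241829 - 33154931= 37086898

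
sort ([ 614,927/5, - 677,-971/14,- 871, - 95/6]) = [ - 871,-677, - 971/14,-95/6, 927/5 , 614] 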